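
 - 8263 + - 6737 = -15000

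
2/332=1/166 = 0.01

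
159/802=159/802  =  0.20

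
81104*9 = 729936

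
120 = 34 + 86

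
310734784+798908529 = 1109643313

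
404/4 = 101 = 101.00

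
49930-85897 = -35967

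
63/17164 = 9/2452 = 0.00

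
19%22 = 19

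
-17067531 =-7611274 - 9456257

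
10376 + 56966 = 67342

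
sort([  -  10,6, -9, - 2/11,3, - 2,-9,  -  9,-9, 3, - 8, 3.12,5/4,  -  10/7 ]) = [-10,- 9,-9, - 9, - 9,-8, - 2,-10/7, - 2/11,5/4,3, 3,3.12 , 6] 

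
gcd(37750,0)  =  37750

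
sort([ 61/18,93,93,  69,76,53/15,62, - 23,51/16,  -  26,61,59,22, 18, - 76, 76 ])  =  [ - 76, - 26, - 23 , 51/16, 61/18,53/15,18,22 , 59, 61,62,69, 76,76, 93,93 ] 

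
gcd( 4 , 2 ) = 2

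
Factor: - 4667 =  - 13^1* 359^1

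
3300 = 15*220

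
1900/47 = 1900/47 =40.43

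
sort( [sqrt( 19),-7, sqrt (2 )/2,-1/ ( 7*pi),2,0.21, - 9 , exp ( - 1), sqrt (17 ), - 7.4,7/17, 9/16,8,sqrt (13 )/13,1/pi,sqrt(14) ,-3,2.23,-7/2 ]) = [ - 9 , - 7.4, - 7, - 7/2, - 3 ,-1/(7*pi ),0.21,sqrt(13 )/13 , 1/pi,exp( - 1 ), 7/17,  9/16,sqrt(2) /2,  2 , 2.23, sqrt(14 ),sqrt( 17 ),sqrt(19 ) , 8] 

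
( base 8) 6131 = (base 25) 51b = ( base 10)3161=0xc59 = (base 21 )73b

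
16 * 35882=574112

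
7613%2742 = 2129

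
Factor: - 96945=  - 3^1*5^1*23^1*281^1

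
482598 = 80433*6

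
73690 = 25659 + 48031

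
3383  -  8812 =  -5429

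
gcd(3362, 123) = 41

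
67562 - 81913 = - 14351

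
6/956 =3/478 = 0.01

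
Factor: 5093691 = 3^1 * 19^1*89363^1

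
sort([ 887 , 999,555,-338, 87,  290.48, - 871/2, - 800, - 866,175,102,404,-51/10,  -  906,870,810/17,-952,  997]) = [ - 952, - 906, - 866,-800,-871/2,-338, - 51/10, 810/17,87, 102,175,290.48, 404,  555, 870, 887, 997, 999 ]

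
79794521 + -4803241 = 74991280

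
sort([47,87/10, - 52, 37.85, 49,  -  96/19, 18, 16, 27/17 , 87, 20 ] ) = [ - 52  ,- 96/19, 27/17,87/10,16,18, 20, 37.85,  47,49,87]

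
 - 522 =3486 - 4008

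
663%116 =83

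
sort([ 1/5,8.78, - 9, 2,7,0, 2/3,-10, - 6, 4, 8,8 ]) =[ - 10, - 9, - 6, 0, 1/5  ,  2/3,2, 4, 7,8, 8, 8.78] 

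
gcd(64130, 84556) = 2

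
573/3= 191 =191.00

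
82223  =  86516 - 4293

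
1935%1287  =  648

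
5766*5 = 28830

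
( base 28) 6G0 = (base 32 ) 510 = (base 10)5152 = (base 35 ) 477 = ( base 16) 1420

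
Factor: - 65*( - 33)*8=2^3 * 3^1*5^1*11^1*13^1 = 17160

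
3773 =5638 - 1865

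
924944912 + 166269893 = 1091214805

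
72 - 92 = - 20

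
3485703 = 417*8359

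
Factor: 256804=2^2*19^1*31^1*109^1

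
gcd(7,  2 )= 1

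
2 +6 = 8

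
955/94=955/94 =10.16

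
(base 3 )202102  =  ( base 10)551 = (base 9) 672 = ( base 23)10M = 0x227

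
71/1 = 71 = 71.00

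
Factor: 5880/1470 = 4  =  2^2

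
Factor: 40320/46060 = 2^5*3^2*7^( - 1)*47^( - 1)  =  288/329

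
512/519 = 512/519 = 0.99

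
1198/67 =17  +  59/67 = 17.88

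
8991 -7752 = 1239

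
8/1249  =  8/1249 =0.01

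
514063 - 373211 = 140852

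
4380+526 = 4906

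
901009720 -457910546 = 443099174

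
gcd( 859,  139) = 1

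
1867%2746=1867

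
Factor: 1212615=3^2*5^1 * 26947^1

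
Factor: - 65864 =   -  2^3*8233^1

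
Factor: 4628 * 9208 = 2^5* 13^1 * 89^1 * 1151^1 = 42614624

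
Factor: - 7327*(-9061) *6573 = 3^1 * 7^1*13^1*17^2 * 41^1*313^1*431^1 = 436381121631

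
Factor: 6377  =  7^1*911^1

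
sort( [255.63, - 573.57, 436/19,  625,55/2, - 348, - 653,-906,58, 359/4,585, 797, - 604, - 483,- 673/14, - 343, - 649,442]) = [ - 906, - 653, - 649,-604,-573.57, - 483, - 348 , - 343, - 673/14, 436/19,  55/2,58,359/4 , 255.63 , 442, 585 , 625,797]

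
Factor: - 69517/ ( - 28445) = 5^( -1) * 7^1*5689^( - 1 ) *9931^1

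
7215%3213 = 789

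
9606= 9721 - 115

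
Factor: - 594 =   -  2^1*3^3 * 11^1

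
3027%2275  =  752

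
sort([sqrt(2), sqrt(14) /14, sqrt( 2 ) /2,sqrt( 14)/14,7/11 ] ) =[sqrt( 14 )/14,sqrt( 14)/14, 7/11,sqrt( 2)/2, sqrt ( 2 ) ] 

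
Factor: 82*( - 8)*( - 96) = 2^9*3^1*41^1 =62976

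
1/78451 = 1/78451= 0.00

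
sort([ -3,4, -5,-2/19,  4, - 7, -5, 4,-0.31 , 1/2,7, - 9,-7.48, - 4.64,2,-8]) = [ - 9, - 8, - 7.48, - 7, - 5, - 5,  -  4.64,  -  3,-0.31,-2/19,  1/2, 2,4,4,4,7]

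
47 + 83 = 130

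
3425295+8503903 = 11929198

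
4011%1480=1051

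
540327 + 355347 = 895674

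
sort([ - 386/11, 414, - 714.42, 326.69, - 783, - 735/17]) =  [ -783,-714.42, - 735/17, - 386/11, 326.69, 414]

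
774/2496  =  129/416 = 0.31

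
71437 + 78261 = 149698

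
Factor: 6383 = 13^1 *491^1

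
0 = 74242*0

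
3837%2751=1086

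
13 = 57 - 44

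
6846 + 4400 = 11246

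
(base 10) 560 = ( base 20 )180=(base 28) K0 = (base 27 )KK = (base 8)1060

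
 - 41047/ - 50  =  820 + 47/50 = 820.94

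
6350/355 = 17+ 63/71=17.89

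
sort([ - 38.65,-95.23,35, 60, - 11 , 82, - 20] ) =[ - 95.23, - 38.65, - 20,  -  11,35,60 , 82]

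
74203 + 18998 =93201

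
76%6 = 4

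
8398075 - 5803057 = 2595018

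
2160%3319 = 2160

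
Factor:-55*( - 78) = 4290= 2^1*3^1*5^1*11^1*13^1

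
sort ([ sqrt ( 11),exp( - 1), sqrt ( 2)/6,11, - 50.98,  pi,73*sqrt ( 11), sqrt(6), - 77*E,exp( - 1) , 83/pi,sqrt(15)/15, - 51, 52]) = [  -  77*E, - 51 ,-50.98,sqrt (2 )/6,sqrt(15)/15, exp ( - 1), exp(-1),sqrt( 6 ),  pi,sqrt(11),11 , 83/pi,52,73 * sqrt(11)] 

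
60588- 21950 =38638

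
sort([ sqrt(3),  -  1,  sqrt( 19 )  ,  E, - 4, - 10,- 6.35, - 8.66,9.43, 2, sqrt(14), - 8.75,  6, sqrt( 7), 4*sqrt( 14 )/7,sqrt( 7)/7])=[-10, - 8.75, - 8.66, - 6.35, - 4,  -  1,sqrt(7)/7,sqrt( 3),2,4*sqrt(14) /7,sqrt(7),E,sqrt(14), sqrt(19),6,9.43]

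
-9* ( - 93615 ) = 842535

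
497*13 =6461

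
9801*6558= 64274958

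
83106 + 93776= 176882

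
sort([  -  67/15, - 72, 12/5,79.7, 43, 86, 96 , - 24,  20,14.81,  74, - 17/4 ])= [  -  72, - 24, - 67/15, - 17/4 , 12/5,14.81 , 20,43, 74, 79.7, 86,  96 ] 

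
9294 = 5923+3371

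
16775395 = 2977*5635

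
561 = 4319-3758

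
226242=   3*75414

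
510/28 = 255/14 = 18.21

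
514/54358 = 257/27179 = 0.01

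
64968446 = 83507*778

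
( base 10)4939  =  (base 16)134b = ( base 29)5P9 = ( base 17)1019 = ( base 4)1031023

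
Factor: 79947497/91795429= 7^1*11^(  -  1 )*19^1*97^1*6197^1*8345039^( - 1 )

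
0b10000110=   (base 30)4e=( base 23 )5J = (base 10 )134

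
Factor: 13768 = 2^3*1721^1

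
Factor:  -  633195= -3^2*5^1  *  14071^1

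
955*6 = 5730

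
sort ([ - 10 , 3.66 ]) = [ - 10, 3.66]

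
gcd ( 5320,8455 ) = 95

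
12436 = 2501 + 9935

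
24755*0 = 0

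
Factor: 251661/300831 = 563^1* 673^(  -  1) = 563/673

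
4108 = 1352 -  - 2756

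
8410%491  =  63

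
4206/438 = 9  +  44/73 = 9.60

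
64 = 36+28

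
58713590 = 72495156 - 13781566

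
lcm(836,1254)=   2508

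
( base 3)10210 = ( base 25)42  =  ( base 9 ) 123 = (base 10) 102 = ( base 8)146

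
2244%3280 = 2244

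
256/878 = 128/439 = 0.29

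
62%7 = 6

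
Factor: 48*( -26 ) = - 1248 = - 2^5 * 3^1*13^1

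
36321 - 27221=9100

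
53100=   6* 8850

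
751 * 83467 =62683717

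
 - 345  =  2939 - 3284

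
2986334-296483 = 2689851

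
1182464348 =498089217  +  684375131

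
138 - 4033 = - 3895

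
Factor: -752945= - 5^1*150589^1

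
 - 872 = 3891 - 4763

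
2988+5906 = 8894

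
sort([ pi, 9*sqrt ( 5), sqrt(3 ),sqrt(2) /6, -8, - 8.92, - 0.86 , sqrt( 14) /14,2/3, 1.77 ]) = [ - 8.92, - 8, - 0.86, sqrt(2) /6,sqrt ( 14 )/14, 2/3, sqrt(3 ), 1.77,pi,9*sqrt( 5 ) ] 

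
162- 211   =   - 49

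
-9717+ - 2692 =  - 12409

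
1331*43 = 57233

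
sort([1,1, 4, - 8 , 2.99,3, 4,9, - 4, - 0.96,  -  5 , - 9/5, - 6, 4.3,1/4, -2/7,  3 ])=[ - 8 , - 6,-5, - 4, - 9/5, - 0.96,  -  2/7,1/4,  1,1,2.99, 3, 3, 4,4,4.3, 9]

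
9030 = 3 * 3010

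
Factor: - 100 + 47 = - 53   =  - 53^1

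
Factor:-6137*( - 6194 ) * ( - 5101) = -2^1*17^1*19^3*163^1*5101^1  =  - 193902160378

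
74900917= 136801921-61901004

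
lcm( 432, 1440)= 4320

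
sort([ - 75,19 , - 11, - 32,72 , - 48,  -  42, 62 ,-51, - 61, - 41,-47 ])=[ - 75, - 61, - 51,  -  48,  -  47, - 42, - 41, - 32, - 11 , 19,62,72] 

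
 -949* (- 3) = 2847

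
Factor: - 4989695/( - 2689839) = 3^( - 2)*5^1*31^ ( - 2)*233^1*311^( - 1)*4283^1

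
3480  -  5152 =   -  1672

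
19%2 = 1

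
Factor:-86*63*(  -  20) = 2^3*3^2*5^1*7^1*43^1 = 108360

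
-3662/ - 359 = 10+ 72/359 = 10.20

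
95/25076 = 95/25076 = 0.00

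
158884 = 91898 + 66986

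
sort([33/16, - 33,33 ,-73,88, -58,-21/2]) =[  -  73,-58,- 33, - 21/2,  33/16, 33,88] 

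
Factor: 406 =2^1*7^1*29^1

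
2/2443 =2/2443 = 0.00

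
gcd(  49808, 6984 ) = 8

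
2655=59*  45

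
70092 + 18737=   88829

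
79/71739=79/71739 = 0.00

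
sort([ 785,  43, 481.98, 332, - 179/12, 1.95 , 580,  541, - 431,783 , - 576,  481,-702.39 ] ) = [ - 702.39 , - 576,-431,-179/12, 1.95,43,332,481,481.98, 541,  580,783, 785]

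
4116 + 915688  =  919804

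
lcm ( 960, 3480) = 27840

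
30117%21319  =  8798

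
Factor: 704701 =17^1*41453^1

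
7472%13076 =7472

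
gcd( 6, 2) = 2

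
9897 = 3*3299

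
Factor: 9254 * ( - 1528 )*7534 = -106531603808 = - 2^5*7^1 *191^1 *661^1*3767^1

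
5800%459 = 292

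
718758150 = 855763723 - 137005573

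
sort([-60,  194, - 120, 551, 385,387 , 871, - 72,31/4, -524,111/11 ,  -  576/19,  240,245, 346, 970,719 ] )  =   [ - 524 ,-120, - 72, - 60,-576/19,31/4,  111/11,194,240,  245,346,  385, 387,551,  719,871 , 970] 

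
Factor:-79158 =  - 2^1*3^1 *79^1*167^1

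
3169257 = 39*81263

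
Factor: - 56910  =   - 2^1*3^1*5^1 * 7^1*271^1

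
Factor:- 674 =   -  2^1*337^1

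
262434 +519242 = 781676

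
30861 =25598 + 5263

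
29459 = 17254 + 12205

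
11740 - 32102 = - 20362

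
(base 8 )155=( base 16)6d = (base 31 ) 3G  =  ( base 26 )45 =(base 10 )109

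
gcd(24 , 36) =12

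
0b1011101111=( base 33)MP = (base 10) 751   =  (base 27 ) 10M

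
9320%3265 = 2790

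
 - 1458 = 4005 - 5463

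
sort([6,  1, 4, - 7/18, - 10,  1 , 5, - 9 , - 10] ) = [ - 10,  -  10, - 9, - 7/18,1,1,4,5,6]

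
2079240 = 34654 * 60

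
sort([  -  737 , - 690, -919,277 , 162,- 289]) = [ - 919,-737 , - 690, - 289,  162,277]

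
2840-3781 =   -  941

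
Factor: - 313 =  - 313^1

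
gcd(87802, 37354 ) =2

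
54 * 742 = 40068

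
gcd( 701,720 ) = 1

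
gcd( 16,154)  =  2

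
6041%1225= 1141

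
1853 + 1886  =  3739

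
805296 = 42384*19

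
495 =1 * 495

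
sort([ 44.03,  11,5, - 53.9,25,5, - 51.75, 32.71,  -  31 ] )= [ - 53.9, - 51.75,-31,5,5  ,  11,25, 32.71  ,  44.03]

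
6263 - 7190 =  - 927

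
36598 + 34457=71055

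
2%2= 0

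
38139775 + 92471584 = 130611359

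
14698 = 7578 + 7120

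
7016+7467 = 14483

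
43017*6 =258102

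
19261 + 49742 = 69003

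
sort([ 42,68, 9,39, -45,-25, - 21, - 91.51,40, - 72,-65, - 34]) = [-91.51, - 72 , - 65, - 45, - 34, - 25 , - 21, 9,39 , 40,42,68]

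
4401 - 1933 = 2468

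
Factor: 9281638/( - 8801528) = -4640819/4400764 = - 2^( - 2 )*61^1*907^ ( - 1 )*1213^( -1)*76079^1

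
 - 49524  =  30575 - 80099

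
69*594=40986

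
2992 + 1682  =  4674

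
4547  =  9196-4649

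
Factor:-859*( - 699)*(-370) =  - 222163170 = - 2^1* 3^1*5^1*37^1*233^1*859^1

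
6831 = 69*99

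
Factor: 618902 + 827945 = 1446847=53^1 * 27299^1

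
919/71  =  12 + 67/71 = 12.94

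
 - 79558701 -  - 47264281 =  - 32294420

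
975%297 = 84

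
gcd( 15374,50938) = 2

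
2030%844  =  342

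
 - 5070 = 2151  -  7221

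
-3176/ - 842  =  3 +325/421=3.77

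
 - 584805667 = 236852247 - 821657914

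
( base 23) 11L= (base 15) 283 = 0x23d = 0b1000111101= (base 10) 573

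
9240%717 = 636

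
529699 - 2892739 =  - 2363040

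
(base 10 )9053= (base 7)35252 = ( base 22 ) ifb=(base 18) 19GH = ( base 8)21535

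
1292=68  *19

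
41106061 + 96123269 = 137229330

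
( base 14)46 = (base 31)20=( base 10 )62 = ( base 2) 111110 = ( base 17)3b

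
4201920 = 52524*80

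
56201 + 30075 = 86276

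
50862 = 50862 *1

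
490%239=12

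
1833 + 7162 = 8995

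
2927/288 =2927/288 =10.16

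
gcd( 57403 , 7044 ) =1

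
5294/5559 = 5294/5559  =  0.95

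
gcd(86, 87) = 1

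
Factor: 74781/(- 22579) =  - 3^2* 7^1*67^( -1)*337^ ( - 1) * 1187^1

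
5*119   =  595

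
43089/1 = 43089  =  43089.00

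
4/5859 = 4/5859= 0.00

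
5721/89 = 64+25/89 = 64.28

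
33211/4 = 8302+3/4 = 8302.75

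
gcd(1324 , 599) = 1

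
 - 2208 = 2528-4736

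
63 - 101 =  - 38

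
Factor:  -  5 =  - 5^1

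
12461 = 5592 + 6869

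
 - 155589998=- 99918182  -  55671816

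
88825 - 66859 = 21966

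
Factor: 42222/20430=3^( - 1 ) *5^ ( - 1) *31^1 = 31/15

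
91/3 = 91/3 = 30.33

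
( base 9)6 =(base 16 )6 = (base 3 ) 20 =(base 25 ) 6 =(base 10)6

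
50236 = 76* 661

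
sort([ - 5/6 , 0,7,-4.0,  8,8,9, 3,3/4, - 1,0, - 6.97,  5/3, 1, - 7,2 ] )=[- 7, - 6.97, - 4.0, - 1, -5/6, 0,0, 3/4,  1, 5/3,  2, 3, 7,8, 8,9 ]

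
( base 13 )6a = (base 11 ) 80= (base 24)3g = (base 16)58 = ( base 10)88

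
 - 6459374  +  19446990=12987616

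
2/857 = 2/857 = 0.00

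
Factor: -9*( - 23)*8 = 1656 = 2^3 * 3^2*23^1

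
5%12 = 5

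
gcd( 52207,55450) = 1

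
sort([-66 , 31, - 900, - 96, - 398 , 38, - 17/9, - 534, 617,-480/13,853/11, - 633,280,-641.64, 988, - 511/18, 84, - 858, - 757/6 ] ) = [ - 900, - 858, - 641.64, -633,  -  534, - 398,- 757/6,-96 , - 66, - 480/13, - 511/18, - 17/9,31, 38, 853/11,84,280, 617,988] 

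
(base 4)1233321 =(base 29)8er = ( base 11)5420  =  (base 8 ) 15771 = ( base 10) 7161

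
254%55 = 34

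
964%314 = 22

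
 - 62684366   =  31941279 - 94625645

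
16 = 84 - 68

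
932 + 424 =1356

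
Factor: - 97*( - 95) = 5^1 *19^1*97^1= 9215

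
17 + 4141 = 4158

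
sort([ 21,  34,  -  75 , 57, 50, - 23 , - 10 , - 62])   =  [-75,-62, - 23, - 10,21, 34, 50, 57]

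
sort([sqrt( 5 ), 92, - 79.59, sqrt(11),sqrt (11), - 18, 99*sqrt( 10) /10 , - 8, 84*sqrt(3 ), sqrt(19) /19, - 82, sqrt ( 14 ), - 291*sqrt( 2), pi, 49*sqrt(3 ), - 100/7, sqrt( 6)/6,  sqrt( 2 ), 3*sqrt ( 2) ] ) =[ - 291*sqrt(2 ), - 82 , - 79.59,-18,  -  100/7, - 8,sqrt(19)/19 , sqrt(6)/6, sqrt( 2 ), sqrt( 5) , pi, sqrt( 11 ),sqrt(11), sqrt( 14),3 * sqrt(2), 99 *sqrt(10) /10,49*sqrt(3 ),92,84*sqrt(3) ] 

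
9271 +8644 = 17915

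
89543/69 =1297 + 50/69 =1297.72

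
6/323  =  6/323 = 0.02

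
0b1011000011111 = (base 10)5663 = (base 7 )22340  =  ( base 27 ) 7KK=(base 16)161F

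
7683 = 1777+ 5906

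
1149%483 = 183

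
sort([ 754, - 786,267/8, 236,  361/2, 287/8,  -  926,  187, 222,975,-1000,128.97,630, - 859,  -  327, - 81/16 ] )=[ - 1000, - 926,-859, - 786,-327, - 81/16, 267/8,287/8, 128.97, 361/2,187,222,236,  630,754, 975] 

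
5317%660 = 37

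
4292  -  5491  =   - 1199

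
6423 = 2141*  3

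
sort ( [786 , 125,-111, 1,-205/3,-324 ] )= [-324, - 111, - 205/3, 1 , 125, 786 ] 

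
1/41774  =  1/41774 =0.00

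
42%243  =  42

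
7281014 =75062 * 97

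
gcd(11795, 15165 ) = 1685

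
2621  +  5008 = 7629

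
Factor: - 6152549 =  - 13^1*211^1*2243^1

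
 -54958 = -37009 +-17949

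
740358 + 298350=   1038708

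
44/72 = 11/18 = 0.61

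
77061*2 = 154122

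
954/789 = 318/263 = 1.21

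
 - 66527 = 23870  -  90397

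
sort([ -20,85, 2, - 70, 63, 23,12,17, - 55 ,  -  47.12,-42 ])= [ - 70,-55, - 47.12, - 42, - 20,2 , 12, 17,23,  63, 85]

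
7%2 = 1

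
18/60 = 3/10=0.30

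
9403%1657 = 1118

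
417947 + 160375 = 578322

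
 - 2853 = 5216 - 8069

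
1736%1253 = 483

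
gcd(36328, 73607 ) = 1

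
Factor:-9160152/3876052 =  - 2290038/969013 = - 2^1 * 3^1*23^( - 1) * 42131^( - 1) *381673^1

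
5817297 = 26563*219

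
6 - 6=0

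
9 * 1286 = 11574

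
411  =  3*137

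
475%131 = 82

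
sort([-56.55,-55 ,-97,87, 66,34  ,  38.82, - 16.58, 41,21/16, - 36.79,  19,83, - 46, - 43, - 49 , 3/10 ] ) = [ - 97, - 56.55,  -  55,  -  49, - 46, - 43, - 36.79, - 16.58 , 3/10,21/16,19,34,  38.82,41,66, 83, 87] 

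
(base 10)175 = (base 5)1200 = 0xAF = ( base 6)451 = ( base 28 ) 67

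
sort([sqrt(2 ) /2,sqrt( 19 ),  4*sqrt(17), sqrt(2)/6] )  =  [ sqrt( 2)/6, sqrt(2)/2,  sqrt(19 ), 4*sqrt( 17)] 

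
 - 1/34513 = -1 + 34512/34513  =  - 0.00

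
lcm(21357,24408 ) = 170856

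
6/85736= 3/42868= 0.00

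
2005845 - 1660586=345259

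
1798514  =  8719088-6920574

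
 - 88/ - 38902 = 44/19451 =0.00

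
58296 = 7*8328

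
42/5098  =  21/2549 = 0.01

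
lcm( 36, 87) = 1044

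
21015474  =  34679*606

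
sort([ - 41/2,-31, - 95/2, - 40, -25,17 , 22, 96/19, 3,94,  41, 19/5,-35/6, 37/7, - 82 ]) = [ - 82 , - 95/2, - 40,-31,- 25, -41/2, - 35/6,3, 19/5, 96/19, 37/7, 17, 22, 41, 94]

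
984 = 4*246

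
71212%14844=11836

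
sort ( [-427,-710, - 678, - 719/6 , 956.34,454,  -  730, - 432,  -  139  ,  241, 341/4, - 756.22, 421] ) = [  -  756.22, - 730,  -  710, - 678, - 432, - 427,  -  139, - 719/6,341/4,241,  421,454,956.34]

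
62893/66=62893/66  =  952.92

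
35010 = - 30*( - 1167 ) 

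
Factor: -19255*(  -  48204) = 2^2*3^2*5^1*13^1*103^1*3851^1 = 928168020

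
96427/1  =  96427 = 96427.00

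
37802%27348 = 10454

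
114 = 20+94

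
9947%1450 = 1247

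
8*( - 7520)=  -  60160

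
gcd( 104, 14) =2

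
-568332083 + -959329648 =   -  1527661731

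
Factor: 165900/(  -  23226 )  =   - 50/7 = -2^1*5^2*7^( - 1)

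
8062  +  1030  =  9092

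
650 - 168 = 482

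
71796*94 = 6748824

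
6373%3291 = 3082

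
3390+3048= 6438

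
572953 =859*667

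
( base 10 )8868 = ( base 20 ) 1238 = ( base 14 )3336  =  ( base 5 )240433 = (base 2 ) 10001010100100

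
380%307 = 73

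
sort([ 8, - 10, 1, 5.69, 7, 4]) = [ - 10,1,  4, 5.69, 7 , 8]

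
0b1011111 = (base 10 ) 95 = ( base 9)115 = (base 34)2R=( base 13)74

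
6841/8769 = 6841/8769 = 0.78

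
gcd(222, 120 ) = 6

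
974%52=38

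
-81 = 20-101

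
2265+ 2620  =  4885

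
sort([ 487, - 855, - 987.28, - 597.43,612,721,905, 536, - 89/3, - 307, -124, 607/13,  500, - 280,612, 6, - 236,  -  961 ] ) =[-987.28, - 961, - 855, - 597.43, -307, - 280,  -  236, - 124, - 89/3  ,  6, 607/13, 487, 500,536, 612,612,721,905] 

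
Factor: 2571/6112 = 2^( - 5)*3^1*191^ ( - 1)* 857^1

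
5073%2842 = 2231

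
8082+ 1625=9707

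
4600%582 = 526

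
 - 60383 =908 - 61291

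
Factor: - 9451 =  -  13^1*727^1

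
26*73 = 1898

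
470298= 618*761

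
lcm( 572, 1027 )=45188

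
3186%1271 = 644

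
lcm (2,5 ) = 10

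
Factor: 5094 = 2^1*3^2*283^1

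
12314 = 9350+2964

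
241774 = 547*442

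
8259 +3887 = 12146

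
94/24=47/12  =  3.92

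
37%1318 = 37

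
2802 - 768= 2034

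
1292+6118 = 7410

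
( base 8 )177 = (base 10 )127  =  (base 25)52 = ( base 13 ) 9A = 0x7f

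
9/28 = 9/28 = 0.32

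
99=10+89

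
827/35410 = 827/35410 = 0.02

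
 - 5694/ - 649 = 8 +502/649=8.77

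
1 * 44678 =44678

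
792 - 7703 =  - 6911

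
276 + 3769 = 4045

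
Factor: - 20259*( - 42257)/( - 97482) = - 285361521/32494 = - 2^(- 1 )*3^1*7^( -1 ) * 11^(-1)*211^( - 1) * 2251^1*42257^1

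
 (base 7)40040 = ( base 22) jji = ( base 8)22640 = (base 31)a0m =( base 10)9632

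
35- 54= - 19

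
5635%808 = 787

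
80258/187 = 80258/187= 429.19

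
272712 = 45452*6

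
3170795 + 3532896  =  6703691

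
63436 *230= 14590280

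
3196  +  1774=4970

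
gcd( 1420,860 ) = 20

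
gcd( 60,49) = 1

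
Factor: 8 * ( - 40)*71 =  - 2^6*5^1 * 71^1 = - 22720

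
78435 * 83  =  6510105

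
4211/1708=2 + 795/1708  =  2.47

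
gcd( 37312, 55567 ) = 1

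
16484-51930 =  - 35446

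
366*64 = 23424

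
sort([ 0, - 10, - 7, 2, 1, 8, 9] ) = [ - 10,-7,0,1, 2, 8, 9] 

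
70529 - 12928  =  57601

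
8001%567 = 63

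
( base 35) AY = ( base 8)600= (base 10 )384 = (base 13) 237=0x180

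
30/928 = 15/464 = 0.03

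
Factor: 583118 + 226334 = 809452  =  2^2*7^1*28909^1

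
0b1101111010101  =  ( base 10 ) 7125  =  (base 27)9KO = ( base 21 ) g36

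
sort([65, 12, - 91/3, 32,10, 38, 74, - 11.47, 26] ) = [  -  91/3, - 11.47,10,12,26  ,  32, 38,  65,74 ] 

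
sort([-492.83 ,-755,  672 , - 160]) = [ - 755, -492.83, - 160,672 ]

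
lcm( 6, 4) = 12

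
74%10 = 4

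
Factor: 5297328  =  2^4*3^2*36787^1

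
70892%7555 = 2897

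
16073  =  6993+9080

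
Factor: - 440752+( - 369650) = -2^1*3^1*31^1*4357^1 = - 810402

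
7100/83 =7100/83=85.54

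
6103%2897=309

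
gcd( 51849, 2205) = 63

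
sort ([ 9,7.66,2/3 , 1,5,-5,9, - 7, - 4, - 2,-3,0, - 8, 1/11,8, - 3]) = [ - 8, - 7, -5,  -  4 , - 3, - 3,-2,0, 1/11,2/3,1,5,  7.66,8,9, 9 ]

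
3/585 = 1/195 = 0.01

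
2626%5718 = 2626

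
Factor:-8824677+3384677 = -5440000 = - 2^9*5^4*17^1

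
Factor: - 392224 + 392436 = 2^2*53^1 =212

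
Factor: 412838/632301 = 2^1 * 3^ ( - 1)*19^( - 1 )* 11093^( - 1)*206419^1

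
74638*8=597104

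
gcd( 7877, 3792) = 1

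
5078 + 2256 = 7334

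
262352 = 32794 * 8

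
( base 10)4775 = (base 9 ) 6485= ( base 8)11247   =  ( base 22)9j1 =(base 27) 6EN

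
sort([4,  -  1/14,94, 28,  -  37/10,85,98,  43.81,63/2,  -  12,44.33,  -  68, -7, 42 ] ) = [ - 68,  -  12, - 7, - 37/10, - 1/14, 4,28,  63/2 , 42,43.81, 44.33,  85,94,98 ]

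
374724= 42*8922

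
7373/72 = 7373/72 = 102.40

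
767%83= 20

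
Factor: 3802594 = 2^1*17^1*97^1*1153^1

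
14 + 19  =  33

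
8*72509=580072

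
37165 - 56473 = -19308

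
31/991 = 31/991 = 0.03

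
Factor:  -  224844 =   -  2^2*3^1* 41^1*457^1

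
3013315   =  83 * 36305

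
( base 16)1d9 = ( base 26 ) i5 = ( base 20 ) 13d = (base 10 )473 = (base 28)gp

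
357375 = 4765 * 75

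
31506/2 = 15753 = 15753.00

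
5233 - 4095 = 1138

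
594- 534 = 60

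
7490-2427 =5063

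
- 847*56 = -47432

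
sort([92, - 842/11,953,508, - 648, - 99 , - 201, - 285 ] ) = [ - 648,-285,  -  201 , - 99, - 842/11,92, 508,953 ]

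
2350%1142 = 66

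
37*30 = 1110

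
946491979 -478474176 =468017803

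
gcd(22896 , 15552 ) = 432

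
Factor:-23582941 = -3209^1*7349^1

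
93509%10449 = 9917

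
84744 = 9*9416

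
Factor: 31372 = 2^2 *11^1*23^1*31^1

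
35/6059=35/6059 = 0.01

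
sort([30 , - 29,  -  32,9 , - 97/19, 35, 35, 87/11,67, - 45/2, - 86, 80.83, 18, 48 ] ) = [ - 86,-32, - 29, - 45/2 , - 97/19,87/11,9,  18, 30, 35, 35,48 , 67,80.83]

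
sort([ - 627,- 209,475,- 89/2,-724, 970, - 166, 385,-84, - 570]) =[ - 724, - 627, - 570 ,- 209, - 166, - 84, - 89/2, 385, 475,  970]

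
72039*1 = 72039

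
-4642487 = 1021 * ( - 4547) 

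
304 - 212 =92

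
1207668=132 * 9149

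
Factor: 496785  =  3^1*5^1*33119^1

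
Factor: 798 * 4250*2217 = 2^2*3^2*5^3*7^1 * 17^1*19^1 * 739^1=   7518955500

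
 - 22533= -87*259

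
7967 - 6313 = 1654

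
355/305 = 71/61 = 1.16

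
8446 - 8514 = -68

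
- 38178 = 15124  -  53302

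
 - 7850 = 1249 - 9099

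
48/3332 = 12/833 = 0.01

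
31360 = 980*32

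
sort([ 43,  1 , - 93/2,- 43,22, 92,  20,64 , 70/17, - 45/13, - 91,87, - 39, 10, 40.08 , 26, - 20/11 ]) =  [ -91 , - 93/2 ,  -  43, - 39, - 45/13 , - 20/11, 1, 70/17, 10 , 20, 22 , 26 , 40.08, 43,64, 87, 92]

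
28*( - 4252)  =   - 119056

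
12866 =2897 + 9969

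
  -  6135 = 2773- 8908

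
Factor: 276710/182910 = 3^ (-1)*13^( - 1)*59^1= 59/39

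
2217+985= 3202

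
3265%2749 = 516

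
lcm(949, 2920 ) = 37960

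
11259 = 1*11259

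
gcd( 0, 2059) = 2059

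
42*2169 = 91098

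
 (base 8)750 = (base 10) 488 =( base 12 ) 348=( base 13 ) 2b7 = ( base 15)228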